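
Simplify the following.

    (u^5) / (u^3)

u^2

Quotient: u^2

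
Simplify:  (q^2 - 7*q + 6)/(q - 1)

q - 6

Factor: q^2 - 7*q + 6 = (q - 6)*(q - 1)
Cancel the common factor (q - 1).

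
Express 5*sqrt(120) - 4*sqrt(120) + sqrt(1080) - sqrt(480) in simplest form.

4*sqrt(30)

5*sqrt(120) = 10*sqrt(30); 4*sqrt(120) = 8*sqrt(30); sqrt(1080) = 6*sqrt(30); sqrt(480) = 4*sqrt(30)
Combine: (10 - 8 + 6 - 4)·sqrt(30) = 4*sqrt(30)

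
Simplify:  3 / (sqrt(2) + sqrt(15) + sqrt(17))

(-sqrt(510) + 2*sqrt(15) + 15*sqrt(2))/20

Group as (sqrt(2) + sqrt(15)) + sqrt(17); multiply by (sqrt(2) + sqrt(15)) - sqrt(17), then rationalise the remaining surd.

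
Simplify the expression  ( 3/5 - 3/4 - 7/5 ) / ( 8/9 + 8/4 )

-279/520

Numerator: 3/5 - 3/4 - 7/5 = -31/20
Denominator: 8/9 + 8/4 = 26/9
Divide: (-31/20) · (9/26) = -279/520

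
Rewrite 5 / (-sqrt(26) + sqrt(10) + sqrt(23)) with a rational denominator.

Group as (sqrt(10) + sqrt(23)) - sqrt(26); multiply by (sqrt(10) + sqrt(23)) + sqrt(26), then rationalise the remaining surd.

(-35*sqrt(26) + 65*sqrt(23) + 195*sqrt(10) + 20*sqrt(1495))/871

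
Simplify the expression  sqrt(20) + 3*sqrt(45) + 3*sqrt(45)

20*sqrt(5)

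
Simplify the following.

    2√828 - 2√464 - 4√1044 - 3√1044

2√828 = 12*√23; 2√464 = 8*√29; 4√1044 = 24*√29; 3√1044 = 18*√29

-50*√29 + 12*√23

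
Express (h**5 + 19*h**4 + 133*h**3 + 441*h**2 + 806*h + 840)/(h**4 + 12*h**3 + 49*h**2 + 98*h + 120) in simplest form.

Factor: h**5 + 19*h**4 + 133*h**3 + 441*h**2 + 806*h + 840 = (h**2 + 2*h + 5)*(h + 4)*(h + 7)*(h + 6);  h**4 + 12*h**3 + 49*h**2 + 98*h + 120 = (h + 4)*(h**2 + 2*h + 5)*(h + 6)
Cancel the common factors (h**2 + 2*h + 5), (h + 6), (h + 4).

h + 7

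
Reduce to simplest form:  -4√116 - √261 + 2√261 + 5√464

4√116 = 8*√29; √261 = 3*√29; 2√261 = 6*√29; 5√464 = 20*√29
Combine: (-8 - 3 + 6 + 20)·√29 = 15*√29

15*√29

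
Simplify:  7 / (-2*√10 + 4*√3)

(7*√10 + 14*√3)/4

Multiply numerator and denominator by 2*√10 + 4*√3.
Denominator becomes 8; numerator becomes 14*√10 + 28*√3.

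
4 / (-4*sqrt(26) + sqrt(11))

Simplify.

(-16*sqrt(26) - 4*sqrt(11))/405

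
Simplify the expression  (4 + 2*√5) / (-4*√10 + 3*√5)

(-40*√2 - 16*√10 - 30 - 12*√5)/115

Multiply numerator and denominator by 3*√5 + 4*√10.
Denominator becomes -115; numerator becomes 12*√5 + 30 + 16*√10 + 40*√2.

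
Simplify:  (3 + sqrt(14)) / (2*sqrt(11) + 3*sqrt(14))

Multiply numerator and denominator by -2*sqrt(11) + 3*sqrt(14).
Denominator becomes 82; numerator becomes -2*sqrt(154) - 6*sqrt(11) + 9*sqrt(14) + 42.

(-2*sqrt(154) - 6*sqrt(11) + 9*sqrt(14) + 42)/82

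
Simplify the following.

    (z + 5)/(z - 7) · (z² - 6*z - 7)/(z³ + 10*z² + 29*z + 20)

1/(z + 4)

Factor: z² - 6*z - 7 = (z + 1)·(z - 7);  z³ + 10*z² + 29*z + 20 = (z + 1)·(z + 4)·(z + 5)
Cancel the common factors (z + 5), (z - 7), (z + 1).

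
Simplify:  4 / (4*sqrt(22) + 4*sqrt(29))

(-sqrt(22) + sqrt(29))/7

Multiply numerator and denominator by -4*sqrt(29) + 4*sqrt(22).
Denominator becomes -112; numerator becomes -16*sqrt(29) + 16*sqrt(22).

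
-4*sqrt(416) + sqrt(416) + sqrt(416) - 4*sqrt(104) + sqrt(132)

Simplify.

-16*sqrt(26) + 2*sqrt(33)

4*sqrt(416) = 16*sqrt(26); sqrt(416) = 4*sqrt(26); sqrt(416) = 4*sqrt(26); 4*sqrt(104) = 8*sqrt(26); sqrt(132) = 2*sqrt(33)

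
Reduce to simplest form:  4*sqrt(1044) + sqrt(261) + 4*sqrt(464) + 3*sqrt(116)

49*sqrt(29)

4*sqrt(1044) = 24*sqrt(29); sqrt(261) = 3*sqrt(29); 4*sqrt(464) = 16*sqrt(29); 3*sqrt(116) = 6*sqrt(29)
Combine: (24 + 3 + 16 + 6)·sqrt(29) = 49*sqrt(29)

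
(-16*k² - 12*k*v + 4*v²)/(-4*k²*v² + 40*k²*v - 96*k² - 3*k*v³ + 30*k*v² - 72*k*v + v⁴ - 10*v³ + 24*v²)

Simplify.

Factor: -16*k² - 12*k*v + 4*v² = 4·(-4*k + v)·(k + v);  -4*k²*v² + 40*k²*v - 96*k² - 3*k*v³ + 30*k*v² - 72*k*v + v⁴ - 10*v³ + 24*v² = (k + v)·(-4*k + v)·(v - 6)·(v - 4)
Cancel the common factors (-4*k + v), (k + v).

4/(v² - 10*v + 24)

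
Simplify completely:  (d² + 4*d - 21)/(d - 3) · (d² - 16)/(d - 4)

d² + 11*d + 28

Factor: d² + 4*d - 21 = (d - 3)·(d + 7);  d² - 16 = (d - 4)·(d + 4)
Cancel the common factors (d - 4), (d - 3).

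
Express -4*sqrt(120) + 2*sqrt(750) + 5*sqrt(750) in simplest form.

27*sqrt(30)

4*sqrt(120) = 8*sqrt(30); 2*sqrt(750) = 10*sqrt(30); 5*sqrt(750) = 25*sqrt(30)
Combine: (-8 + 10 + 25)·sqrt(30) = 27*sqrt(30)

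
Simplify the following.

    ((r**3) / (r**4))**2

r**(-2)

Inside the bracket: (r**-1)
Raise to the power 2: (r**-2)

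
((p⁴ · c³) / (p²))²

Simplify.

Inside the bracket: p² · c³
Raise to the power 2: p⁴ · c⁶

c⁶*p⁴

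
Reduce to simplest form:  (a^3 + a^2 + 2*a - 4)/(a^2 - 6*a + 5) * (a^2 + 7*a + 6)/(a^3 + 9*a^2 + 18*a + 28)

(a^2 + 7*a + 6)/(a^2 + 2*a - 35)

Factor: a^3 + a^2 + 2*a - 4 = (a - 1)*(a^2 + 2*a + 4);  a^2 - 6*a + 5 = (a - 5)*(a - 1);  a^2 + 7*a + 6 = (a + 6)*(a + 1);  a^3 + 9*a^2 + 18*a + 28 = (a + 7)*(a^2 + 2*a + 4)
Cancel the common factors (a^2 + 2*a + 4), (a - 1).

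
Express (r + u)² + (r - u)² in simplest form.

Only the even-power cross terms survive.

2*r² + 2*u²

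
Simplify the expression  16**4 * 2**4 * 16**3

2**32

16**4 = 2**16; 2**4 = 2**4; 16**3 = 2**12
Combine exponents: 2**32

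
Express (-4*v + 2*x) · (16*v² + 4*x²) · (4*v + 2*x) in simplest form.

-256*v⁴ + 16*x⁴

Pair the conjugate factors: ((2*x)+(4*v))((2*x)-(4*v)) = -16*v² + 4*x², then repeat with the next factor.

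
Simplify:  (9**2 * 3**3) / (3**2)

3**5

9**2 = 3**4; 3**3 = 3**3; 3**2 = 3**2
Combine exponents: 3**5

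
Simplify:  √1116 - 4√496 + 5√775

√1116 = 6*√31; 4√496 = 16*√31; 5√775 = 25*√31
Combine: (6 - 16 + 25)·√31 = 15*√31

15*√31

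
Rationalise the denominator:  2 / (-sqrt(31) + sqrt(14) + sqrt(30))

Group as (sqrt(14) + sqrt(30)) - sqrt(31); multiply by (sqrt(14) + sqrt(30)) + sqrt(31), then rationalise the remaining surd.

(-26*sqrt(31) + 30*sqrt(30) + 94*sqrt(14) + 8*sqrt(3255))/1511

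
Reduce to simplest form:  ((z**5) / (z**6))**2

z**(-2)

Inside the bracket: (z**-1)
Raise to the power 2: (z**-2)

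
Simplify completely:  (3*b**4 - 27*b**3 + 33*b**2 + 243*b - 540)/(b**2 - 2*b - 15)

Factor: 3*b**4 - 27*b**3 + 33*b**2 + 243*b - 540 = 3*(b - 5)*(b - 4)*(b - 3)*(b + 3);  b**2 - 2*b - 15 = (b - 5)*(b + 3)
Cancel the common factors (b + 3), (b - 5).

3*b**2 - 21*b + 36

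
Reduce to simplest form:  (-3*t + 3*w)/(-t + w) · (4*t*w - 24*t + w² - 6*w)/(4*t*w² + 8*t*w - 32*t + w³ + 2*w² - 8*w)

Factor: -3*t + 3*w = 3·(-t + w);  4*t*w - 24*t + w² - 6*w = (w - 6)·(4*t + w);  4*t*w² + 8*t*w - 32*t + w³ + 2*w² - 8*w = (4*t + w)·(w - 2)·(w + 4)
Cancel the common factors (4*t + w), (-t + w).

(3*w - 18)/(w² + 2*w - 8)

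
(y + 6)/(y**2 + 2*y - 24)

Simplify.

1/(y - 4)

Factor: y**2 + 2*y - 24 = (y + 6)*(y - 4)
Cancel the common factor (y + 6).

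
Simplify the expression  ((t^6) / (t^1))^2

t^10

Inside the bracket: t^5
Raise to the power 2: t^10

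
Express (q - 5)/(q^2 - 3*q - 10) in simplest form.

1/(q + 2)

Factor: q^2 - 3*q - 10 = (q + 2)*(q - 5)
Cancel the common factor (q - 5).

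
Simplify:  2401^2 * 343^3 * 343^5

7^32

2401^2 = 7^8; 343^3 = 7^9; 343^5 = 7^15
Combine exponents: 7^32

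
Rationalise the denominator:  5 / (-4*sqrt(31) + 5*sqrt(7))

(-20*sqrt(31) - 25*sqrt(7))/321

Multiply numerator and denominator by 5*sqrt(7) + 4*sqrt(31).
Denominator becomes -321; numerator becomes 25*sqrt(7) + 20*sqrt(31).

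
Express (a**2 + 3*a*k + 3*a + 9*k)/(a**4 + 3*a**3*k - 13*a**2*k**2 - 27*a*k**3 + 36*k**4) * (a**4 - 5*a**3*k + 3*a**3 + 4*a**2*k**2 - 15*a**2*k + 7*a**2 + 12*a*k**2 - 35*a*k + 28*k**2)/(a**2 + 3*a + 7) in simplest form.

Factor: a**2 + 3*a*k + 3*a + 9*k = (a + 3)*(a + 3*k);  a**4 + 3*a**3*k - 13*a**2*k**2 - 27*a*k**3 + 36*k**4 = (a - k)*(a + 3*k)*(a + 4*k)*(a - 3*k);  a**4 - 5*a**3*k + 3*a**3 + 4*a**2*k**2 - 15*a**2*k + 7*a**2 + 12*a*k**2 - 35*a*k + 28*k**2 = (a - 4*k)*(a**2 + 3*a + 7)*(a - k)
Cancel the common factors (a**2 + 3*a + 7), (a - k), (a + 3*k).

(a**2 - 4*a*k + 3*a - 12*k)/(a**2 + a*k - 12*k**2)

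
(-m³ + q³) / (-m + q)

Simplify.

q^3 - m^3 = (-m + q)(m² + m*q + q²).

m² + m*q + q²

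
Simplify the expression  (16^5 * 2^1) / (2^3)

2^18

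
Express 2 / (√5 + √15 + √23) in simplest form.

Group as (√5 + √15) + √23; multiply by (√5 + √15) - √23, then rationalise the remaining surd.

(-20*√69 - 6*√23 + 26*√15 + 66*√5)/291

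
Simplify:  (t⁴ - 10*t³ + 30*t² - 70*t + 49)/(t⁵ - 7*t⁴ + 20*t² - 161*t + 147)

Factor: t⁴ - 10*t³ + 30*t² - 70*t + 49 = (t² - 2*t + 7)·(t - 1)·(t - 7);  t⁵ - 7*t⁴ + 20*t² - 161*t + 147 = (t² - 2*t + 7)·(t - 7)·(t + 3)·(t - 1)
Cancel the common factors (t² - 2*t + 7), (t - 7), (t - 1).

1/(t + 3)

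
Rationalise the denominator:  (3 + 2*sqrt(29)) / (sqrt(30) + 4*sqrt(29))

(-2*sqrt(870) - 3*sqrt(30) + 12*sqrt(29) + 232)/434

Multiply numerator and denominator by -sqrt(30) + 4*sqrt(29).
Denominator becomes 434; numerator becomes -2*sqrt(870) - 3*sqrt(30) + 12*sqrt(29) + 232.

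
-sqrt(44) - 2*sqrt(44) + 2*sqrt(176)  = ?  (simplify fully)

2*sqrt(11)

sqrt(44) = 2*sqrt(11); 2*sqrt(44) = 4*sqrt(11); 2*sqrt(176) = 8*sqrt(11)
Combine: (-2 - 4 + 8)·sqrt(11) = 2*sqrt(11)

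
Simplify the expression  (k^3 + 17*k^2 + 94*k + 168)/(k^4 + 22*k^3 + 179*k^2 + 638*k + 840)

1/(k + 5)

Factor: k^3 + 17*k^2 + 94*k + 168 = (k + 4)*(k + 7)*(k + 6);  k^4 + 22*k^3 + 179*k^2 + 638*k + 840 = (k + 6)*(k + 4)*(k + 7)*(k + 5)
Cancel the common factors (k + 6), (k + 4), (k + 7).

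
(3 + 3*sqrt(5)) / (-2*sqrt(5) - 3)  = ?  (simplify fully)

Multiply numerator and denominator by -3 + 2*sqrt(5).
Denominator becomes -11; numerator becomes -3*sqrt(5) + 21.

(-21 + 3*sqrt(5))/11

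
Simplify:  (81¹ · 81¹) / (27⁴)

3^(-4)

81¹ = 3^4; 81¹ = 3^4; 27⁴ = 3^12
Combine exponents: 3^(-4)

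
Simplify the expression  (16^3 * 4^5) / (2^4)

2^18

16^3 = 2^12; 4^5 = 2^10; 2^4 = 2^4
Combine exponents: 2^18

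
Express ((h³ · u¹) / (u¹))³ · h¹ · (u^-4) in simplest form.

Inside the bracket: h³
Raise to the power 3: h⁹
Multiply by h¹ · (u^-4): add exponents.

h^10/u⁴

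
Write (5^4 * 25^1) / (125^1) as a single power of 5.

5^3

5^4 = 5^4; 25^1 = 5^2; 125^1 = 5^3
Combine exponents: 5^3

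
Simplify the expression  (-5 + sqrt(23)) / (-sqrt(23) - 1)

Multiply numerator and denominator by -1 + sqrt(23).
Denominator becomes -22; numerator becomes -6*sqrt(23) + 28.

(-14 + 3*sqrt(23))/11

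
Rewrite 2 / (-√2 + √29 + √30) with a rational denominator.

(-114*√2 + 2*√30 + 6*√29 + 8*√435)/231

Group as (√29 + √30) - √2; multiply by (√29 + √30) + √2, then rationalise the remaining surd.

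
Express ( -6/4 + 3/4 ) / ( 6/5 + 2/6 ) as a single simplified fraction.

Numerator: -6/4 + 3/4 = -3/4
Denominator: 6/5 + 2/6 = 23/15
Divide: (-3/4) · (15/23) = -45/92

-45/92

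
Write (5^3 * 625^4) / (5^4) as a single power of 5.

5^3 = 5^3; 625^4 = 5^16; 5^4 = 5^4
Combine exponents: 5^15

5^15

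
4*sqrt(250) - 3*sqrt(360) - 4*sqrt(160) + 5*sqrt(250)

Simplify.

11*sqrt(10)

4*sqrt(250) = 20*sqrt(10); 3*sqrt(360) = 18*sqrt(10); 4*sqrt(160) = 16*sqrt(10); 5*sqrt(250) = 25*sqrt(10)
Combine: (20 - 18 - 16 + 25)·sqrt(10) = 11*sqrt(10)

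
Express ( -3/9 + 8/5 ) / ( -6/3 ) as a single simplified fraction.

-19/30

Numerator: -3/9 + 8/5 = 19/15
Denominator: -6/3 = -2
Divide: (19/15) · (-1/2) = -19/30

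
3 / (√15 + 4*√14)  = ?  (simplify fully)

(-3*√15 + 12*√14)/209

Multiply numerator and denominator by -4*√14 + √15.
Denominator becomes -209; numerator becomes -12*√14 + 3*√15.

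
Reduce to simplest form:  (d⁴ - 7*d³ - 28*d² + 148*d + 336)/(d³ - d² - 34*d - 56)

Factor: d⁴ - 7*d³ - 28*d² + 148*d + 336 = (d + 2)·(d - 7)·(d + 4)·(d - 6);  d³ - d² - 34*d - 56 = (d + 4)·(d - 7)·(d + 2)
Cancel the common factors (d + 4), (d + 2), (d - 7).

d - 6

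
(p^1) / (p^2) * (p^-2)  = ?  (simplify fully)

Quotient: (p^-1)
Multiply by (p^-2): add exponents.

p^(-3)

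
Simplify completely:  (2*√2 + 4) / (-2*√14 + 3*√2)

Multiply numerator and denominator by 3*√2 + 2*√14.
Denominator becomes -38; numerator becomes 12 + 12*√2 + 8*√7 + 8*√14.

(-4*√14 - 4*√7 - 6*√2 - 6)/19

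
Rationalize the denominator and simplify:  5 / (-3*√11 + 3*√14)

Multiply numerator and denominator by 3*√11 + 3*√14.
Denominator becomes 27; numerator becomes 15*√11 + 15*√14.

(5*√11 + 5*√14)/9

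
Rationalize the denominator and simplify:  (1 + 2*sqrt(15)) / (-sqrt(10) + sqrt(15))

Multiply numerator and denominator by sqrt(10) + sqrt(15).
Denominator becomes 5; numerator becomes sqrt(10) + sqrt(15) + 10*sqrt(6) + 30.

(sqrt(10) + sqrt(15) + 10*sqrt(6) + 30)/5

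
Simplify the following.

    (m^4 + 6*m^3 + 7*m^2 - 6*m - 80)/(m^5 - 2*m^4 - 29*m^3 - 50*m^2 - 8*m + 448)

Factor: m^4 + 6*m^3 + 7*m^2 - 6*m - 80 = (m - 2)*(m^2 + 3*m + 8)*(m + 5);  m^5 - 2*m^4 - 29*m^3 - 50*m^2 - 8*m + 448 = (m - 2)*(m^2 + 3*m + 8)*(m - 7)*(m + 4)
Cancel the common factors (m^2 + 3*m + 8), (m - 2).

(m + 5)/(m^2 - 3*m - 28)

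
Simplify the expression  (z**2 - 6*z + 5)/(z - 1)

Factor: z**2 - 6*z + 5 = (z - 1)*(z - 5)
Cancel the common factor (z - 1).

z - 5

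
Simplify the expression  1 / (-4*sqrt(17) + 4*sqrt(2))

(-sqrt(17) - sqrt(2))/60

Multiply numerator and denominator by 4*sqrt(2) + 4*sqrt(17).
Denominator becomes -240; numerator becomes 4*sqrt(2) + 4*sqrt(17).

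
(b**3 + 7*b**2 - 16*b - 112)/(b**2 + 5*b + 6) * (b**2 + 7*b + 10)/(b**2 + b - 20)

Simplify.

Factor: b**3 + 7*b**2 - 16*b - 112 = (b + 4)*(b + 7)*(b - 4);  b**2 + 5*b + 6 = (b + 2)*(b + 3);  b**2 + 7*b + 10 = (b + 5)*(b + 2);  b**2 + b - 20 = (b + 5)*(b - 4)
Cancel the common factors (b + 2), (b - 4), (b + 5).

(b**2 + 11*b + 28)/(b + 3)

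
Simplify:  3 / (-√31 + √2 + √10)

(-57*√31 - 69*√10 - 117*√2 - 12*√155)/281

Group as (√2 + √10) - √31; multiply by (√2 + √10) + √31, then rationalise the remaining surd.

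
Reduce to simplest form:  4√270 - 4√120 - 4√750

-16*√30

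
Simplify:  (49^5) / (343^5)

7^(-5)

49^5 = 7^10; 343^5 = 7^15
Combine exponents: 7^(-5)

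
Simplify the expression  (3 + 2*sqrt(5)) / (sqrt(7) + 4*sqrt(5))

Multiply numerator and denominator by -sqrt(7) + 4*sqrt(5).
Denominator becomes 73; numerator becomes -2*sqrt(35) - 3*sqrt(7) + 12*sqrt(5) + 40.

(-2*sqrt(35) - 3*sqrt(7) + 12*sqrt(5) + 40)/73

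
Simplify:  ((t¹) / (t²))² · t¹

1/t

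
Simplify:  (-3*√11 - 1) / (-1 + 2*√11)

(-67 - 5*√11)/43

Multiply numerator and denominator by -2*√11 - 1.
Denominator becomes -43; numerator becomes 5*√11 + 67.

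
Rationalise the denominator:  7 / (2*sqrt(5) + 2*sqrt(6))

(-7*sqrt(5) + 7*sqrt(6))/2

Multiply numerator and denominator by -2*sqrt(6) + 2*sqrt(5).
Denominator becomes -4; numerator becomes -14*sqrt(6) + 14*sqrt(5).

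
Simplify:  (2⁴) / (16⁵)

2^(-16)

2⁴ = 2^4; 16⁵ = 2^20
Combine exponents: 2^(-16)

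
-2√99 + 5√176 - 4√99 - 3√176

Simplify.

-10*√11

2√99 = 6*√11; 5√176 = 20*√11; 4√99 = 12*√11; 3√176 = 12*√11
Combine: (-6 + 20 - 12 - 12)·√11 = -10*√11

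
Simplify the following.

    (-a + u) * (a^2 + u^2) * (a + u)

Pair the conjugate factors: (u+a)(u-a) = -a^2 + u^2, then repeat with the next factor.

-a^4 + u^4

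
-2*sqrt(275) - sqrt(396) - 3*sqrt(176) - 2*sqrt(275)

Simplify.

2*sqrt(275) = 10*sqrt(11); sqrt(396) = 6*sqrt(11); 3*sqrt(176) = 12*sqrt(11); 2*sqrt(275) = 10*sqrt(11)
Combine: (-10 - 6 - 12 - 10)·sqrt(11) = -38*sqrt(11)

-38*sqrt(11)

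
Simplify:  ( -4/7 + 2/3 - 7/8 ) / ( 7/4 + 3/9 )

-131/350

Numerator: -4/7 + 2/3 - 7/8 = -131/168
Denominator: 7/4 + 3/9 = 25/12
Divide: (-131/168) · (12/25) = -131/350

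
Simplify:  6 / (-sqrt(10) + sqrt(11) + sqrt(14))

(-90*sqrt(10) + 42*sqrt(14) + 78*sqrt(11) + 24*sqrt(385))/391

Group as (sqrt(11) + sqrt(14)) - sqrt(10); multiply by (sqrt(11) + sqrt(14)) + sqrt(10), then rationalise the remaining surd.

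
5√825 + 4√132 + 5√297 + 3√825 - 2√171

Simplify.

-6*√19 + 63*√33

5√825 = 25*√33; 4√132 = 8*√33; 5√297 = 15*√33; 3√825 = 15*√33; 2√171 = 6*√19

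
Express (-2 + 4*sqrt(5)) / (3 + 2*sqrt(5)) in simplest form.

(-16*sqrt(5) + 46)/11

Multiply numerator and denominator by -2*sqrt(5) + 3.
Denominator becomes -11; numerator becomes -46 + 16*sqrt(5).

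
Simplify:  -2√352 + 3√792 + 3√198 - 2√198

13*√22

2√352 = 8*√22; 3√792 = 18*√22; 3√198 = 9*√22; 2√198 = 6*√22
Combine: (-8 + 18 + 9 - 6)·√22 = 13*√22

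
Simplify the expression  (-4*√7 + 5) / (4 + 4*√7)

(-11 + 3*√7)/8

Multiply numerator and denominator by -4*√7 + 4.
Denominator becomes -96; numerator becomes -36*√7 + 132.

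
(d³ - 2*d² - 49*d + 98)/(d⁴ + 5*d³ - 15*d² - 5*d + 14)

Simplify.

(d - 7)/(d² - 1)

Factor: d³ - 2*d² - 49*d + 98 = (d - 7)·(d + 7)·(d - 2);  d⁴ + 5*d³ - 15*d² - 5*d + 14 = (d + 1)·(d + 7)·(d - 2)·(d - 1)
Cancel the common factors (d + 7), (d - 2).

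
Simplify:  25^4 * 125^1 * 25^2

5^15

25^4 = 5^8; 125^1 = 5^3; 25^2 = 5^4
Combine exponents: 5^15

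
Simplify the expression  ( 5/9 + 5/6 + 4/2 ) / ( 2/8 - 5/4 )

-61/18

Numerator: 5/9 + 5/6 + 4/2 = 61/18
Denominator: 2/8 - 5/4 = -1
Divide: (61/18) · (-1) = -61/18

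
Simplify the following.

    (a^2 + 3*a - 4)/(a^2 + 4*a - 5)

Factor: a^2 + 3*a - 4 = (a - 1)*(a + 4);  a^2 + 4*a - 5 = (a - 1)*(a + 5)
Cancel the common factor (a - 1).

(a + 4)/(a + 5)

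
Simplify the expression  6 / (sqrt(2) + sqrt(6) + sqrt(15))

-66*sqrt(6) - 114*sqrt(2) + 72*sqrt(5) + 42*sqrt(15)

Group as (sqrt(6) + sqrt(15)) + sqrt(2); multiply by (sqrt(6) + sqrt(15)) - sqrt(2), then rationalise the remaining surd.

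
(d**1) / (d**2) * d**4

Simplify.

Quotient: (d**-1)
Multiply by d**4: add exponents.

d**3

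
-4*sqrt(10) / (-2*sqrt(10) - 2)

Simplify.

Multiply numerator and denominator by -2 + 2*sqrt(10).
Denominator becomes -36; numerator becomes -80 + 8*sqrt(10).

(-2*sqrt(10) + 20)/9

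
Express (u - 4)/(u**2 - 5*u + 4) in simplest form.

1/(u - 1)

Factor: u**2 - 5*u + 4 = (u - 1)*(u - 4)
Cancel the common factor (u - 4).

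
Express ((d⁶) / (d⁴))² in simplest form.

d⁴

Inside the bracket: d²
Raise to the power 2: d⁴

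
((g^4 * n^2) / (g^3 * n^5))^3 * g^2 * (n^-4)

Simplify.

g^5/n^13

Inside the bracket: g^1 * (n^-3)
Raise to the power 3: g^3 * (n^-9)
Multiply by g^2 * (n^-4): add exponents.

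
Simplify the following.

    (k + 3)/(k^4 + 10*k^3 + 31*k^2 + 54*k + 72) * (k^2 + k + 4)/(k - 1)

Factor: k^4 + 10*k^3 + 31*k^2 + 54*k + 72 = (k + 3)*(k^2 + k + 4)*(k + 6)
Cancel the common factors (k^2 + k + 4), (k + 3).

1/(k^2 + 5*k - 6)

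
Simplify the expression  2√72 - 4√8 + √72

10*√2

2√72 = 12*√2; 4√8 = 8*√2; √72 = 6*√2
Combine: (12 - 8 + 6)·√2 = 10*√2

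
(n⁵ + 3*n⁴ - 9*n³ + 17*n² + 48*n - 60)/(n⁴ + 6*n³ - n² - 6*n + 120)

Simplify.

(n² + n - 2)/(n + 4)

Factor: n⁵ + 3*n⁴ - 9*n³ + 17*n² + 48*n - 60 = (n² - 3*n + 6)·(n + 2)·(n - 1)·(n + 5);  n⁴ + 6*n³ - n² - 6*n + 120 = (n + 5)·(n² - 3*n + 6)·(n + 4)
Cancel the common factors (n² - 3*n + 6), (n + 5).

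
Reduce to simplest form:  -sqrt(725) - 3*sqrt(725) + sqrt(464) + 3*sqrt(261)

sqrt(725) = 5*sqrt(29); 3*sqrt(725) = 15*sqrt(29); sqrt(464) = 4*sqrt(29); 3*sqrt(261) = 9*sqrt(29)
Combine: (-5 - 15 + 4 + 9)·sqrt(29) = -7*sqrt(29)

-7*sqrt(29)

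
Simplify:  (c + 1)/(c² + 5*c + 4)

1/(c + 4)

Factor: c² + 5*c + 4 = (c + 4)·(c + 1)
Cancel the common factor (c + 1).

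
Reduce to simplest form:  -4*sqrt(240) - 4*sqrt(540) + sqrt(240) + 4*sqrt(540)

-12*sqrt(15)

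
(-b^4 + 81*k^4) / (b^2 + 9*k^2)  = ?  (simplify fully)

-b^4 + 81*k^4 factors as -(b - 3*k)*(b + 3*k)*(b^2 + 9*k^2).

-b^2 + 9*k^2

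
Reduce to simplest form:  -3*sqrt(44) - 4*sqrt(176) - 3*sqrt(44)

-28*sqrt(11)

3*sqrt(44) = 6*sqrt(11); 4*sqrt(176) = 16*sqrt(11); 3*sqrt(44) = 6*sqrt(11)
Combine: (-6 - 16 - 6)·sqrt(11) = -28*sqrt(11)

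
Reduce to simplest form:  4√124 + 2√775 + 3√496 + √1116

36*√31

4√124 = 8*√31; 2√775 = 10*√31; 3√496 = 12*√31; √1116 = 6*√31
Combine: (8 + 10 + 12 + 6)·√31 = 36*√31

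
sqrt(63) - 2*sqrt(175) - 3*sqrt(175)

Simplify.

sqrt(63) = 3*sqrt(7); 2*sqrt(175) = 10*sqrt(7); 3*sqrt(175) = 15*sqrt(7)
Combine: (3 - 10 - 15)·sqrt(7) = -22*sqrt(7)

-22*sqrt(7)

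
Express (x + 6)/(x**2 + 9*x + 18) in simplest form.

Factor: x**2 + 9*x + 18 = (x + 6)*(x + 3)
Cancel the common factor (x + 6).

1/(x + 3)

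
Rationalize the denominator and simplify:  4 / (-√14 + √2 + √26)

(-14*√14 - 10*√26 + 38*√2 + 4*√182)/3

Group as (√2 + √26) - √14; multiply by (√2 + √26) + √14, then rationalise the remaining surd.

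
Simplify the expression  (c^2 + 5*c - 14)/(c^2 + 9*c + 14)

(c - 2)/(c + 2)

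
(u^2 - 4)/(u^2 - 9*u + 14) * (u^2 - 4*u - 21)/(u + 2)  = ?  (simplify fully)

u + 3

Factor: u^2 - 4 = (u - 2)*(u + 2);  u^2 - 9*u + 14 = (u - 7)*(u - 2);  u^2 - 4*u - 21 = (u + 3)*(u - 7)
Cancel the common factors (u + 2), (u - 7), (u - 2).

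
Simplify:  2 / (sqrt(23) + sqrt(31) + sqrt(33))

(-4*sqrt(23529) + 42*sqrt(33) + 50*sqrt(31) + 82*sqrt(23))/2411

Group as (sqrt(23) + sqrt(31)) + sqrt(33); multiply by (sqrt(23) + sqrt(31)) - sqrt(33), then rationalise the remaining surd.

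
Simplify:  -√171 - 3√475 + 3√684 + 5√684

30*√19

√171 = 3*√19; 3√475 = 15*√19; 3√684 = 18*√19; 5√684 = 30*√19
Combine: (-3 - 15 + 18 + 30)·√19 = 30*√19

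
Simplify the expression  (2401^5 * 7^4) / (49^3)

2401^5 = 7^20; 7^4 = 7^4; 49^3 = 7^6
Combine exponents: 7^18

7^18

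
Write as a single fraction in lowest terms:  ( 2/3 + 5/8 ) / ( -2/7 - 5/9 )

-651/424

Numerator: 2/3 + 5/8 = 31/24
Denominator: -2/7 - 5/9 = -53/63
Divide: (31/24) · (-63/53) = -651/424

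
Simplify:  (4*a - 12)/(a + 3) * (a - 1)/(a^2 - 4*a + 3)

Factor: 4*a - 12 = 4*(a - 3);  a^2 - 4*a + 3 = (a - 3)*(a - 1)
Cancel the common factors (a - 1), (a - 3).

4/(a + 3)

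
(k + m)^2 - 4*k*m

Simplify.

After expansion: k^2 - 2*k*m + m^2 — a perfect-square trinomial.

(k - m)^2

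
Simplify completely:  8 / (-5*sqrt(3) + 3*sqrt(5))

(-20*sqrt(3) - 12*sqrt(5))/15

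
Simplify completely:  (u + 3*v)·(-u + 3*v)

Difference of squares with P = 3*v, Q = u.

-u² + 9*v²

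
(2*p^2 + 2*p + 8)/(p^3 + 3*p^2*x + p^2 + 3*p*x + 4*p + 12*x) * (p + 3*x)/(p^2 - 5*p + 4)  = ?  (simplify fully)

2/(p^2 - 5*p + 4)

Factor: 2*p^2 + 2*p + 8 = 2*(p^2 + p + 4);  p^3 + 3*p^2*x + p^2 + 3*p*x + 4*p + 12*x = (p^2 + p + 4)*(p + 3*x);  p^2 - 5*p + 4 = (p - 4)*(p - 1)
Cancel the common factors (p^2 + p + 4), (p + 3*x).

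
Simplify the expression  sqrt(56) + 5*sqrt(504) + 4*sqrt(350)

52*sqrt(14)

sqrt(56) = 2*sqrt(14); 5*sqrt(504) = 30*sqrt(14); 4*sqrt(350) = 20*sqrt(14)
Combine: (2 + 30 + 20)·sqrt(14) = 52*sqrt(14)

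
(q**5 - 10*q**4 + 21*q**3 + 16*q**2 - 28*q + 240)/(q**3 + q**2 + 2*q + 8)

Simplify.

Factor: q**5 - 10*q**4 + 21*q**3 + 16*q**2 - 28*q + 240 = (q + 2)*(q - 6)*(q - 5)*(q**2 - q + 4);  q**3 + q**2 + 2*q + 8 = (q**2 - q + 4)*(q + 2)
Cancel the common factors (q**2 - q + 4), (q + 2).

q**2 - 11*q + 30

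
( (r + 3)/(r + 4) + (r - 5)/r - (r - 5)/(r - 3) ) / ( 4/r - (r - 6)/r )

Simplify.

Numerator: (r + 3)/(r + 4) + (r - 5)/r - (r - 5)/(r - 3) = (r**3 - 3*r**2 - 6*r + 60)/(r**3 + r**2 - 12*r)
Denominator: 4/r - (r - 6)/r = (-r + 10)/r
Divide: ((r**3 - 3*r**2 - 6*r + 60)/(r**3 + r**2 - 12*r)) · (r/(-r + 10)) = (-r**3 + 3*r**2 + 6*r - 60)/(r**3 - 9*r**2 - 22*r + 120)

(-r**3 + 3*r**2 + 6*r - 60)/(r**3 - 9*r**2 - 22*r + 120)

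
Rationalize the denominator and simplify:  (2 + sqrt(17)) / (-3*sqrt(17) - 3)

(-15 - sqrt(17))/48

Multiply numerator and denominator by -3 + 3*sqrt(17).
Denominator becomes -144; numerator becomes 3*sqrt(17) + 45.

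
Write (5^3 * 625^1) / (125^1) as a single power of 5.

5^4

5^3 = 5^3; 625^1 = 5^4; 125^1 = 5^3
Combine exponents: 5^4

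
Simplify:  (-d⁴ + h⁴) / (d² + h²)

-d² + h²

Factor h^4 - d^4 and cancel (d² + h²).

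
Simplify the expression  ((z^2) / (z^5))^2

z^(-6)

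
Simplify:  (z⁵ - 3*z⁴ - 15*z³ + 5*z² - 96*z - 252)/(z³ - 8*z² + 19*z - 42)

Factor: z⁵ - 3*z⁴ - 15*z³ + 5*z² - 96*z - 252 = (z + 3)·(z - 6)·(z + 2)·(z² - 2*z + 7);  z³ - 8*z² + 19*z - 42 = (z² - 2*z + 7)·(z - 6)
Cancel the common factors (z² - 2*z + 7), (z - 6).

z² + 5*z + 6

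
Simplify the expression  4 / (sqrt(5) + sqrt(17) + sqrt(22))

(-2*sqrt(1870) + 10*sqrt(17) + 34*sqrt(5))/85

Group as (sqrt(5) + sqrt(22)) + sqrt(17); multiply by (sqrt(5) + sqrt(22)) - sqrt(17), then rationalise the remaining surd.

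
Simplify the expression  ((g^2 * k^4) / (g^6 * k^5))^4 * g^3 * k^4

g^(-13)

Inside the bracket: (g^-4) * (k^-1)
Raise to the power 4: (g^-16) * (k^-4)
Multiply by g^3 * k^4: add exponents.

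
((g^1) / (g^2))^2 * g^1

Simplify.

Inside the bracket: (g^-1)
Raise to the power 2: (g^-2)
Multiply by g^1: add exponents.

1/g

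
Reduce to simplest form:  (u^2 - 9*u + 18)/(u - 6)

Factor: u^2 - 9*u + 18 = (u - 6)*(u - 3)
Cancel the common factor (u - 6).

u - 3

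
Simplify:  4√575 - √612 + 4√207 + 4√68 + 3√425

4√575 = 20*√23; √612 = 6*√17; 4√207 = 12*√23; 4√68 = 8*√17; 3√425 = 15*√17

17*√17 + 32*√23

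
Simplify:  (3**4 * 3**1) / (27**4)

3**4 = 3**4; 3**1 = 3**1; 27**4 = 3**12
Combine exponents: 3**(-7)

3**(-7)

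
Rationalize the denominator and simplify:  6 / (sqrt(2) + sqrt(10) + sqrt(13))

(-24*sqrt(65) - 6*sqrt(13) + 30*sqrt(10) + 126*sqrt(2))/79

Group as (sqrt(10) + sqrt(13)) + sqrt(2); multiply by (sqrt(10) + sqrt(13)) - sqrt(2), then rationalise the remaining surd.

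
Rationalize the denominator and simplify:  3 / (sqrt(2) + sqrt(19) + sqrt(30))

(-12*sqrt(285) - 27*sqrt(30) + 39*sqrt(19) + 141*sqrt(2))/71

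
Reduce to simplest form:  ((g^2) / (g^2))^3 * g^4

Inside the bracket: 1
Raise to the power 3: 1
Multiply by g^4: add exponents.

g^4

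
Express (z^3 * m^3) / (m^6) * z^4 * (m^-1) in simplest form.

z^7/m^4

Quotient: z^3 * (m^-3)
Multiply by z^4 * (m^-1): add exponents.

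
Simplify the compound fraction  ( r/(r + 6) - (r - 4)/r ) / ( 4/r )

Numerator: r/(r + 6) - (r - 4)/r = (-2*r + 24)/(r**2 + 6*r)
Denominator: 4/r = 4/r
Divide: ((-2*r + 24)/(r**2 + 6*r)) · (r/4) = (-r + 12)/(2*r + 12)

(-r + 12)/(2*r + 12)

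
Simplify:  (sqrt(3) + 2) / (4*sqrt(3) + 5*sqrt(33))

Multiply numerator and denominator by -5*sqrt(33) + 4*sqrt(3).
Denominator becomes -777; numerator becomes -10*sqrt(33) - 15*sqrt(11) + 12 + 8*sqrt(3).

(-8*sqrt(3) - 12 + 15*sqrt(11) + 10*sqrt(33))/777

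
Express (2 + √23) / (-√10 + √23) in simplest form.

Multiply numerator and denominator by √10 + √23.
Denominator becomes 13; numerator becomes 2*√10 + 2*√23 + √230 + 23.

(2*√10 + 2*√23 + √230 + 23)/13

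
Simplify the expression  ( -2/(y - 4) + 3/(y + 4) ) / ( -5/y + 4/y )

(-y^2 + 20*y)/(y^2 - 16)

Numerator: -2/(y - 4) + 3/(y + 4) = (y - 20)/(y^2 - 16)
Denominator: -5/y + 4/y = -1/y
Divide: ((y - 20)/(y^2 - 16)) · (-y) = (-y^2 + 20*y)/(y^2 - 16)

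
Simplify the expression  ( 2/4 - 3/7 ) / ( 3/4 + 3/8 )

4/63

Numerator: 2/4 - 3/7 = 1/14
Denominator: 3/4 + 3/8 = 9/8
Divide: (1/14) · (8/9) = 4/63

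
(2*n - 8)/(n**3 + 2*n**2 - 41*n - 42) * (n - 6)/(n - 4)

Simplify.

2/(n**2 + 8*n + 7)

Factor: 2*n - 8 = 2*(n - 4);  n**3 + 2*n**2 - 41*n - 42 = (n + 1)*(n + 7)*(n - 6)
Cancel the common factors (n - 6), (n - 4).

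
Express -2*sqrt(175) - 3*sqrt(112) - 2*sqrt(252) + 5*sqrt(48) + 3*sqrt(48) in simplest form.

2*sqrt(175) = 10*sqrt(7); 3*sqrt(112) = 12*sqrt(7); 2*sqrt(252) = 12*sqrt(7); 5*sqrt(48) = 20*sqrt(3); 3*sqrt(48) = 12*sqrt(3)

-34*sqrt(7) + 32*sqrt(3)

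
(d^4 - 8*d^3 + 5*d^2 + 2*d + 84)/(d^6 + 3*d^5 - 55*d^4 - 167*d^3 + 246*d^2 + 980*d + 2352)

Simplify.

Factor: d^4 - 8*d^3 + 5*d^2 + 2*d + 84 = (d^2 + 2*d + 4)*(d - 3)*(d - 7);  d^6 + 3*d^5 - 55*d^4 - 167*d^3 + 246*d^2 + 980*d + 2352 = (d + 7)*(d^2 + 2*d + 4)*(d - 3)*(d + 4)*(d - 7)
Cancel the common factors (d^2 + 2*d + 4), (d - 3), (d - 7).

1/(d^2 + 11*d + 28)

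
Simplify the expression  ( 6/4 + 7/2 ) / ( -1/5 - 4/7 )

-175/27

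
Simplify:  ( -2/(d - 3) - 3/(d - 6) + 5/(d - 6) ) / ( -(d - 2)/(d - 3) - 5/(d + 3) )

(-6*d - 18)/(d**3 - 57*d + 126)

Numerator: -2/(d - 3) - 3/(d - 6) + 5/(d - 6) = 6/(d**2 - 9*d + 18)
Denominator: -(d - 2)/(d - 3) - 5/(d + 3) = (-d**2 - 6*d + 21)/(d**2 - 9)
Divide: (6/(d**2 - 9*d + 18)) · ((d**2 - 9)/(-d**2 - 6*d + 21)) = (-6*d - 18)/(d**3 - 57*d + 126)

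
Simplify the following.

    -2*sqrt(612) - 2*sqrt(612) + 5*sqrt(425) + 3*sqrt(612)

19*sqrt(17)

2*sqrt(612) = 12*sqrt(17); 2*sqrt(612) = 12*sqrt(17); 5*sqrt(425) = 25*sqrt(17); 3*sqrt(612) = 18*sqrt(17)
Combine: (-12 - 12 + 25 + 18)·sqrt(17) = 19*sqrt(17)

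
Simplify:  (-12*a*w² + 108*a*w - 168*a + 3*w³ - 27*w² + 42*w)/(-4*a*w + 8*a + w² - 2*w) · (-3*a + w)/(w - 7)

Factor: -12*a*w² + 108*a*w - 168*a + 3*w³ - 27*w² + 42*w = 3·(w - 7)·(-4*a + w)·(w - 2);  -4*a*w + 8*a + w² - 2*w = (w - 2)·(-4*a + w)
Cancel the common factors (w - 7), (-4*a + w), (w - 2).

-9*a + 3*w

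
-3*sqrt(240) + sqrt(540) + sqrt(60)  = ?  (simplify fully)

-4*sqrt(15)

3*sqrt(240) = 12*sqrt(15); sqrt(540) = 6*sqrt(15); sqrt(60) = 2*sqrt(15)
Combine: (-12 + 6 + 2)·sqrt(15) = -4*sqrt(15)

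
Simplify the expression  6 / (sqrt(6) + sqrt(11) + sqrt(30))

(-72*sqrt(55) - 78*sqrt(30) + 150*sqrt(11) + 210*sqrt(6))/95

Group as (sqrt(6) + sqrt(11)) + sqrt(30); multiply by (sqrt(6) + sqrt(11)) - sqrt(30), then rationalise the remaining surd.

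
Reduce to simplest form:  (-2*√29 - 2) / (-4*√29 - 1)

(6*√29 + 230)/463

Multiply numerator and denominator by -1 + 4*√29.
Denominator becomes -463; numerator becomes -230 - 6*√29.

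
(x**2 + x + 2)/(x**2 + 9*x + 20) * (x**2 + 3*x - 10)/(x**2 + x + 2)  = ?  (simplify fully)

(x - 2)/(x + 4)

Factor: x**2 + 9*x + 20 = (x + 4)*(x + 5);  x**2 + 3*x - 10 = (x + 5)*(x - 2)
Cancel the common factors (x**2 + x + 2), (x + 5).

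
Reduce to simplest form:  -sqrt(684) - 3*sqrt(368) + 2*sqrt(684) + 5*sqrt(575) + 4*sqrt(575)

6*sqrt(19) + 33*sqrt(23)

sqrt(684) = 6*sqrt(19); 3*sqrt(368) = 12*sqrt(23); 2*sqrt(684) = 12*sqrt(19); 5*sqrt(575) = 25*sqrt(23); 4*sqrt(575) = 20*sqrt(23)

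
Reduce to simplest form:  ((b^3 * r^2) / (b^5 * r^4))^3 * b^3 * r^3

Inside the bracket: (b^-2) * (r^-2)
Raise to the power 3: (b^-6) * (r^-6)
Multiply by b^3 * r^3: add exponents.

1/(b^3*r^3)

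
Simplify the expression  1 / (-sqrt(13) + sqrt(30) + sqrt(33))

(-25*sqrt(13) + 5*sqrt(33) + 8*sqrt(30) + 3*sqrt(1430))/730

Group as (sqrt(30) + sqrt(33)) - sqrt(13); multiply by (sqrt(30) + sqrt(33)) + sqrt(13), then rationalise the remaining surd.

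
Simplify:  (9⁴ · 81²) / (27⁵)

9⁴ = 3^8; 81² = 3^8; 27⁵ = 3^15
Combine exponents: 3^1

3^1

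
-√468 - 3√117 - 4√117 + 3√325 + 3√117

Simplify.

-3*√13

√468 = 6*√13; 3√117 = 9*√13; 4√117 = 12*√13; 3√325 = 15*√13; 3√117 = 9*√13
Combine: (-6 - 9 - 12 + 15 + 9)·√13 = -3*√13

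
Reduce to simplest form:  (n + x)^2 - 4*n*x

After expansion: n^2 - 2*n*x + x^2 — a perfect-square trinomial.

(n - x)^2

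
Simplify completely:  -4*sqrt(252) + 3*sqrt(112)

-12*sqrt(7)

4*sqrt(252) = 24*sqrt(7); 3*sqrt(112) = 12*sqrt(7)
Combine: (-24 + 12)·sqrt(7) = -12*sqrt(7)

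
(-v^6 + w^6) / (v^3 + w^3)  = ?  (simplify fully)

Difference of sixth powers: factor out (v^3 + w^3).

-v^3 + w^3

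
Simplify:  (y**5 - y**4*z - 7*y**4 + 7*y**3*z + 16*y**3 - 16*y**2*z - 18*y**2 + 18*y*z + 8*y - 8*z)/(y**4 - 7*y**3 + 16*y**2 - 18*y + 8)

y - z

Factor: y**5 - y**4*z - 7*y**4 + 7*y**3*z + 16*y**3 - 16*y**2*z - 18*y**2 + 18*y*z + 8*y - 8*z = (y - 4)*(y**2 - 2*y + 2)*(y - 1)*(y - z);  y**4 - 7*y**3 + 16*y**2 - 18*y + 8 = (y - 4)*(y**2 - 2*y + 2)*(y - 1)
Cancel the common factors (y**2 - 2*y + 2), (y - 1), (y - 4).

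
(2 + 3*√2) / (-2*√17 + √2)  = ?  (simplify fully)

(-3*√34 - 2*√17 - 3 - √2)/33

Multiply numerator and denominator by √2 + 2*√17.
Denominator becomes -66; numerator becomes 2*√2 + 6 + 4*√17 + 6*√34.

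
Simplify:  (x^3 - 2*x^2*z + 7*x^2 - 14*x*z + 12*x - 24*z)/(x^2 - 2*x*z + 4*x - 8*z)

Factor: x^3 - 2*x^2*z + 7*x^2 - 14*x*z + 12*x - 24*z = (x + 4)*(x + 3)*(x - 2*z);  x^2 - 2*x*z + 4*x - 8*z = (x + 4)*(x - 2*z)
Cancel the common factors (x - 2*z), (x + 4).

x + 3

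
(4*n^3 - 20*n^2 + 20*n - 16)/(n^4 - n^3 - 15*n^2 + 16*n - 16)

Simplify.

Factor: 4*n^3 - 20*n^2 + 20*n - 16 = 4*(n^2 - n + 1)*(n - 4);  n^4 - n^3 - 15*n^2 + 16*n - 16 = (n^2 - n + 1)*(n - 4)*(n + 4)
Cancel the common factors (n^2 - n + 1), (n - 4).

4/(n + 4)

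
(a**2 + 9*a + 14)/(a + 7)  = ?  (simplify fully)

Factor: a**2 + 9*a + 14 = (a + 2)*(a + 7)
Cancel the common factor (a + 7).

a + 2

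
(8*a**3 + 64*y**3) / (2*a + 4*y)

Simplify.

Apply the sum-of-cubes factorisation and cancel (2*a + 4*y).

4*a**2 - 8*a*y + 16*y**2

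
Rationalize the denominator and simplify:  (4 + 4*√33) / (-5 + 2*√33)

(28*√33 + 284)/107

Multiply numerator and denominator by -2*√33 - 5.
Denominator becomes -107; numerator becomes -284 - 28*√33.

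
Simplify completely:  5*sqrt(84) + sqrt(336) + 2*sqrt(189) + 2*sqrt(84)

24*sqrt(21)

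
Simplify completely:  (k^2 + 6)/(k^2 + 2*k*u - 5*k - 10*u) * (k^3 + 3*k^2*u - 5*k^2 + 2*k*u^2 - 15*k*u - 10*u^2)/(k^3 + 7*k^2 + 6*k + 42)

(k + u)/(k + 7)

Factor: k^2 + 2*k*u - 5*k - 10*u = (k - 5)*(k + 2*u);  k^3 + 3*k^2*u - 5*k^2 + 2*k*u^2 - 15*k*u - 10*u^2 = (k + u)*(k - 5)*(k + 2*u);  k^3 + 7*k^2 + 6*k + 42 = (k^2 + 6)*(k + 7)
Cancel the common factors (k^2 + 6), (k - 5), (k + 2*u).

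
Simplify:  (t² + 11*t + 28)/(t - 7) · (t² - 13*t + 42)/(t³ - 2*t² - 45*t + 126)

(t + 4)/(t - 3)

Factor: t² + 11*t + 28 = (t + 4)·(t + 7);  t² - 13*t + 42 = (t - 6)·(t - 7);  t³ - 2*t² - 45*t + 126 = (t + 7)·(t - 6)·(t - 3)
Cancel the common factors (t - 7), (t - 6), (t + 7).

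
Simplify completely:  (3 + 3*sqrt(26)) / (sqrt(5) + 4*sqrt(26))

Multiply numerator and denominator by -sqrt(5) + 4*sqrt(26).
Denominator becomes 411; numerator becomes -3*sqrt(130) - 3*sqrt(5) + 12*sqrt(26) + 312.

(-sqrt(130) - sqrt(5) + 4*sqrt(26) + 104)/137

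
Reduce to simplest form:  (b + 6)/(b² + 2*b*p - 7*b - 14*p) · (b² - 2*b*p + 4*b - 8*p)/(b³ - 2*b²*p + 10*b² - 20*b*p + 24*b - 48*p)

1/(b² + 2*b*p - 7*b - 14*p)

Factor: b² + 2*b*p - 7*b - 14*p = (b + 2*p)·(b - 7);  b² - 2*b*p + 4*b - 8*p = (b + 4)·(b - 2*p);  b³ - 2*b²*p + 10*b² - 20*b*p + 24*b - 48*p = (b - 2*p)·(b + 4)·(b + 6)
Cancel the common factors (b + 4), (b + 6), (b - 2*p).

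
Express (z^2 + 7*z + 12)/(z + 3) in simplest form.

Factor: z^2 + 7*z + 12 = (z + 4)*(z + 3)
Cancel the common factor (z + 3).

z + 4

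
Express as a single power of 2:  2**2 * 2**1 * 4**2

2**7

2**2 = 2**2; 2**1 = 2**1; 4**2 = 2**4
Combine exponents: 2**7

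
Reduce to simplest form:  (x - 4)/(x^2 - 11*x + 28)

1/(x - 7)

Factor: x^2 - 11*x + 28 = (x - 4)*(x - 7)
Cancel the common factor (x - 4).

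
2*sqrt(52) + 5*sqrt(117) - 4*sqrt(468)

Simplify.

-5*sqrt(13)

2*sqrt(52) = 4*sqrt(13); 5*sqrt(117) = 15*sqrt(13); 4*sqrt(468) = 24*sqrt(13)
Combine: (4 + 15 - 24)·sqrt(13) = -5*sqrt(13)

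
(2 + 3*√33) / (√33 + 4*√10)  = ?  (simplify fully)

Multiply numerator and denominator by -4*√10 + √33.
Denominator becomes -127; numerator becomes -12*√330 - 8*√10 + 2*√33 + 99.

(-99 - 2*√33 + 8*√10 + 12*√330)/127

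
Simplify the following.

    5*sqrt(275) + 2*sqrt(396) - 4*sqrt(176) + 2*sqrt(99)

5*sqrt(275) = 25*sqrt(11); 2*sqrt(396) = 12*sqrt(11); 4*sqrt(176) = 16*sqrt(11); 2*sqrt(99) = 6*sqrt(11)
Combine: (25 + 12 - 16 + 6)·sqrt(11) = 27*sqrt(11)

27*sqrt(11)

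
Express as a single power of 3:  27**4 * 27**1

27**4 = 3**12; 27**1 = 3**3
Combine exponents: 3**15

3**15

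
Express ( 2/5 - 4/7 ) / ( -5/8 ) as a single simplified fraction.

48/175

Numerator: 2/5 - 4/7 = -6/35
Denominator: -5/8 = -5/8
Divide: (-6/35) · (-8/5) = 48/175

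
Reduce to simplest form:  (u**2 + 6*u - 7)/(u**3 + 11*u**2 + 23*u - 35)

1/(u + 5)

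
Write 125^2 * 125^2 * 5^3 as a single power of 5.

125^2 = 5^6; 125^2 = 5^6; 5^3 = 5^3
Combine exponents: 5^15

5^15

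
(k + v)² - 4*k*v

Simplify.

After expansion: k² - 2*k*v + v² — a perfect-square trinomial.

(k - v)²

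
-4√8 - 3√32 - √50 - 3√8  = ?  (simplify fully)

-31*√2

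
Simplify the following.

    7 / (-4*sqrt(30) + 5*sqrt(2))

(-28*sqrt(30) - 35*sqrt(2))/430

Multiply numerator and denominator by 5*sqrt(2) + 4*sqrt(30).
Denominator becomes -430; numerator becomes 35*sqrt(2) + 28*sqrt(30).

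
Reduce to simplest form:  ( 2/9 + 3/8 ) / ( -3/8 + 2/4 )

43/9

Numerator: 2/9 + 3/8 = 43/72
Denominator: -3/8 + 2/4 = 1/8
Divide: (43/72) · (8) = 43/9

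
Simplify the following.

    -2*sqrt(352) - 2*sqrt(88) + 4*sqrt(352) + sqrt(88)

2*sqrt(352) = 8*sqrt(22); 2*sqrt(88) = 4*sqrt(22); 4*sqrt(352) = 16*sqrt(22); sqrt(88) = 2*sqrt(22)
Combine: (-8 - 4 + 16 + 2)·sqrt(22) = 6*sqrt(22)

6*sqrt(22)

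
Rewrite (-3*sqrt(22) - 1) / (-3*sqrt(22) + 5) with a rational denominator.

(18*sqrt(22) + 203)/173

Multiply numerator and denominator by 5 + 3*sqrt(22).
Denominator becomes -173; numerator becomes -203 - 18*sqrt(22).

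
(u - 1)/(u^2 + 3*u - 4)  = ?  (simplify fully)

Factor: u^2 + 3*u - 4 = (u + 4)*(u - 1)
Cancel the common factor (u - 1).

1/(u + 4)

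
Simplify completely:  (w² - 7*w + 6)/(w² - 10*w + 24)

Factor: w² - 7*w + 6 = (w - 6)·(w - 1);  w² - 10*w + 24 = (w - 4)·(w - 6)
Cancel the common factor (w - 6).

(w - 1)/(w - 4)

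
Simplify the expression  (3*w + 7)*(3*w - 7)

Product of conjugates: (P+Q)(P-Q) = P^2 - Q^2.

9*w^2 - 49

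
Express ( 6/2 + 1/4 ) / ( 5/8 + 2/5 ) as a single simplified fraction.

130/41

Numerator: 6/2 + 1/4 = 13/4
Denominator: 5/8 + 2/5 = 41/40
Divide: (13/4) · (40/41) = 130/41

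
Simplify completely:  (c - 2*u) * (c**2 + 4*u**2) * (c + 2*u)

c**4 - 16*u**4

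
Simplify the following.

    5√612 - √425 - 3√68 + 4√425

39*√17

5√612 = 30*√17; √425 = 5*√17; 3√68 = 6*√17; 4√425 = 20*√17
Combine: (30 - 5 - 6 + 20)·√17 = 39*√17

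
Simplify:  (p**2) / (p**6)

Quotient: (p**-4)

p**(-4)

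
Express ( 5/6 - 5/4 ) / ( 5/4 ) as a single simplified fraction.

-1/3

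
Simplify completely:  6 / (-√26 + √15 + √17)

(-3*√26 + 12*√17 + 14*√15 + √6630)/82

Group as (√15 + √17) - √26; multiply by (√15 + √17) + √26, then rationalise the remaining surd.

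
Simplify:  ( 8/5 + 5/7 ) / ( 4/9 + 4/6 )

729/350

Numerator: 8/5 + 5/7 = 81/35
Denominator: 4/9 + 4/6 = 10/9
Divide: (81/35) · (9/10) = 729/350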